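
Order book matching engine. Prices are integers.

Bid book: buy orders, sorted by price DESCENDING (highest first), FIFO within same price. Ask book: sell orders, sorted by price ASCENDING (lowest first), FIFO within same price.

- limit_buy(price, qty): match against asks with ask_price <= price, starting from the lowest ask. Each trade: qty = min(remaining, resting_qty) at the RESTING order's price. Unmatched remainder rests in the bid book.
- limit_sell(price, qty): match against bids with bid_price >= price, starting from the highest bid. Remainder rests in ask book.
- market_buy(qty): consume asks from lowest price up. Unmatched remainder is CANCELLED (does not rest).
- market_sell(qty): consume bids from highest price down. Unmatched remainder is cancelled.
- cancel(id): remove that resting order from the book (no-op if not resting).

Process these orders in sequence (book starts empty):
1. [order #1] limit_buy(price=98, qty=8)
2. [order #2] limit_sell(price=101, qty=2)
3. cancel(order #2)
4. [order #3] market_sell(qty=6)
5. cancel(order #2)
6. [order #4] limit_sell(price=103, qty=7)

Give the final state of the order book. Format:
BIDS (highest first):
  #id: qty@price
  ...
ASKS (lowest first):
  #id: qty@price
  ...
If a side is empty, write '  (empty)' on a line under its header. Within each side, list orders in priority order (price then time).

After op 1 [order #1] limit_buy(price=98, qty=8): fills=none; bids=[#1:8@98] asks=[-]
After op 2 [order #2] limit_sell(price=101, qty=2): fills=none; bids=[#1:8@98] asks=[#2:2@101]
After op 3 cancel(order #2): fills=none; bids=[#1:8@98] asks=[-]
After op 4 [order #3] market_sell(qty=6): fills=#1x#3:6@98; bids=[#1:2@98] asks=[-]
After op 5 cancel(order #2): fills=none; bids=[#1:2@98] asks=[-]
After op 6 [order #4] limit_sell(price=103, qty=7): fills=none; bids=[#1:2@98] asks=[#4:7@103]

Answer: BIDS (highest first):
  #1: 2@98
ASKS (lowest first):
  #4: 7@103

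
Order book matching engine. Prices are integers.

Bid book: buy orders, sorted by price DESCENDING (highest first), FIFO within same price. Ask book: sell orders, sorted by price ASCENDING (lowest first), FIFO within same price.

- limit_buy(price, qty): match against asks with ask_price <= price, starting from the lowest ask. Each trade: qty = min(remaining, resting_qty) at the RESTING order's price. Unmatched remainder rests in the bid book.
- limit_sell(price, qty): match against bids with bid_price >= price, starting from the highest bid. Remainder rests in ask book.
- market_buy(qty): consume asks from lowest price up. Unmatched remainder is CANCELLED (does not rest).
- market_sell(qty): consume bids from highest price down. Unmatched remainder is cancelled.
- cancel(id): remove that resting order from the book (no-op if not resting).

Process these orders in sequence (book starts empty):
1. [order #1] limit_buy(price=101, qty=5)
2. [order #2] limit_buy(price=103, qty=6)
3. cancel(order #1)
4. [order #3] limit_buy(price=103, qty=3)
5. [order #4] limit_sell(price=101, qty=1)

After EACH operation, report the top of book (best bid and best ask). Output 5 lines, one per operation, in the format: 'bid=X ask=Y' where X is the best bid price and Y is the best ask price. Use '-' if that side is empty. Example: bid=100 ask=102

Answer: bid=101 ask=-
bid=103 ask=-
bid=103 ask=-
bid=103 ask=-
bid=103 ask=-

Derivation:
After op 1 [order #1] limit_buy(price=101, qty=5): fills=none; bids=[#1:5@101] asks=[-]
After op 2 [order #2] limit_buy(price=103, qty=6): fills=none; bids=[#2:6@103 #1:5@101] asks=[-]
After op 3 cancel(order #1): fills=none; bids=[#2:6@103] asks=[-]
After op 4 [order #3] limit_buy(price=103, qty=3): fills=none; bids=[#2:6@103 #3:3@103] asks=[-]
After op 5 [order #4] limit_sell(price=101, qty=1): fills=#2x#4:1@103; bids=[#2:5@103 #3:3@103] asks=[-]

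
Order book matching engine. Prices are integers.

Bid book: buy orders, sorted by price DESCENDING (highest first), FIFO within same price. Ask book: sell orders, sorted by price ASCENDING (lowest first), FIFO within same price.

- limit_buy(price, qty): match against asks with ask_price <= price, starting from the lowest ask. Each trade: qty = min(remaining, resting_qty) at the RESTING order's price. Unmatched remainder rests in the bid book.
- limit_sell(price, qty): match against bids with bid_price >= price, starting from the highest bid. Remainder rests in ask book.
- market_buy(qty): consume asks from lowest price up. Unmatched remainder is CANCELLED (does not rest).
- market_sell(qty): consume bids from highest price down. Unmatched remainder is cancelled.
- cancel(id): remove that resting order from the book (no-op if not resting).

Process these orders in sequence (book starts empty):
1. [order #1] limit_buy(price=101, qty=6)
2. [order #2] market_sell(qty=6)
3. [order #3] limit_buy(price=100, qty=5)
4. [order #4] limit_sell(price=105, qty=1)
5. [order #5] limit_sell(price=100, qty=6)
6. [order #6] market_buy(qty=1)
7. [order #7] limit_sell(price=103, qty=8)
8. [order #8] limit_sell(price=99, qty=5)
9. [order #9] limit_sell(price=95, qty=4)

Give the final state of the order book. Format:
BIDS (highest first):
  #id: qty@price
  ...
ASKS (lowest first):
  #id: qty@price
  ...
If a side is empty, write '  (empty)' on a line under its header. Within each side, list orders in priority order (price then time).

Answer: BIDS (highest first):
  (empty)
ASKS (lowest first):
  #9: 4@95
  #8: 5@99
  #7: 8@103
  #4: 1@105

Derivation:
After op 1 [order #1] limit_buy(price=101, qty=6): fills=none; bids=[#1:6@101] asks=[-]
After op 2 [order #2] market_sell(qty=6): fills=#1x#2:6@101; bids=[-] asks=[-]
After op 3 [order #3] limit_buy(price=100, qty=5): fills=none; bids=[#3:5@100] asks=[-]
After op 4 [order #4] limit_sell(price=105, qty=1): fills=none; bids=[#3:5@100] asks=[#4:1@105]
After op 5 [order #5] limit_sell(price=100, qty=6): fills=#3x#5:5@100; bids=[-] asks=[#5:1@100 #4:1@105]
After op 6 [order #6] market_buy(qty=1): fills=#6x#5:1@100; bids=[-] asks=[#4:1@105]
After op 7 [order #7] limit_sell(price=103, qty=8): fills=none; bids=[-] asks=[#7:8@103 #4:1@105]
After op 8 [order #8] limit_sell(price=99, qty=5): fills=none; bids=[-] asks=[#8:5@99 #7:8@103 #4:1@105]
After op 9 [order #9] limit_sell(price=95, qty=4): fills=none; bids=[-] asks=[#9:4@95 #8:5@99 #7:8@103 #4:1@105]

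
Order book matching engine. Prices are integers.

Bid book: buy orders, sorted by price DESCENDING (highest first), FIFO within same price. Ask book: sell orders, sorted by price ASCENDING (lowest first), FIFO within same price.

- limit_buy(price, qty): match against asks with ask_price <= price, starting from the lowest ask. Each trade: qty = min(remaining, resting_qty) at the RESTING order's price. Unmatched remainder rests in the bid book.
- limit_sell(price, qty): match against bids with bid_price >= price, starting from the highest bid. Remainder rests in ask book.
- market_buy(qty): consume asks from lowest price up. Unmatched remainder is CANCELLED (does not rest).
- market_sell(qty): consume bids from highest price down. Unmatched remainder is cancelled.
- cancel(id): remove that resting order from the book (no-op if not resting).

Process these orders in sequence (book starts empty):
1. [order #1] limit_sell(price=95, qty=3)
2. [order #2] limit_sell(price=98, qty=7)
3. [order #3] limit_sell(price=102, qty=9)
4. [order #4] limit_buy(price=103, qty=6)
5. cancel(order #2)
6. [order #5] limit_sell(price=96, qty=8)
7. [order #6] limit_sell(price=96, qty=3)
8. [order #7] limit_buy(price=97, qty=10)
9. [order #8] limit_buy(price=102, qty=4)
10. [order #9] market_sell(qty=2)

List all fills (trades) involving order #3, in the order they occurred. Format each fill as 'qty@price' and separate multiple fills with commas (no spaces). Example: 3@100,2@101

After op 1 [order #1] limit_sell(price=95, qty=3): fills=none; bids=[-] asks=[#1:3@95]
After op 2 [order #2] limit_sell(price=98, qty=7): fills=none; bids=[-] asks=[#1:3@95 #2:7@98]
After op 3 [order #3] limit_sell(price=102, qty=9): fills=none; bids=[-] asks=[#1:3@95 #2:7@98 #3:9@102]
After op 4 [order #4] limit_buy(price=103, qty=6): fills=#4x#1:3@95 #4x#2:3@98; bids=[-] asks=[#2:4@98 #3:9@102]
After op 5 cancel(order #2): fills=none; bids=[-] asks=[#3:9@102]
After op 6 [order #5] limit_sell(price=96, qty=8): fills=none; bids=[-] asks=[#5:8@96 #3:9@102]
After op 7 [order #6] limit_sell(price=96, qty=3): fills=none; bids=[-] asks=[#5:8@96 #6:3@96 #3:9@102]
After op 8 [order #7] limit_buy(price=97, qty=10): fills=#7x#5:8@96 #7x#6:2@96; bids=[-] asks=[#6:1@96 #3:9@102]
After op 9 [order #8] limit_buy(price=102, qty=4): fills=#8x#6:1@96 #8x#3:3@102; bids=[-] asks=[#3:6@102]
After op 10 [order #9] market_sell(qty=2): fills=none; bids=[-] asks=[#3:6@102]

Answer: 3@102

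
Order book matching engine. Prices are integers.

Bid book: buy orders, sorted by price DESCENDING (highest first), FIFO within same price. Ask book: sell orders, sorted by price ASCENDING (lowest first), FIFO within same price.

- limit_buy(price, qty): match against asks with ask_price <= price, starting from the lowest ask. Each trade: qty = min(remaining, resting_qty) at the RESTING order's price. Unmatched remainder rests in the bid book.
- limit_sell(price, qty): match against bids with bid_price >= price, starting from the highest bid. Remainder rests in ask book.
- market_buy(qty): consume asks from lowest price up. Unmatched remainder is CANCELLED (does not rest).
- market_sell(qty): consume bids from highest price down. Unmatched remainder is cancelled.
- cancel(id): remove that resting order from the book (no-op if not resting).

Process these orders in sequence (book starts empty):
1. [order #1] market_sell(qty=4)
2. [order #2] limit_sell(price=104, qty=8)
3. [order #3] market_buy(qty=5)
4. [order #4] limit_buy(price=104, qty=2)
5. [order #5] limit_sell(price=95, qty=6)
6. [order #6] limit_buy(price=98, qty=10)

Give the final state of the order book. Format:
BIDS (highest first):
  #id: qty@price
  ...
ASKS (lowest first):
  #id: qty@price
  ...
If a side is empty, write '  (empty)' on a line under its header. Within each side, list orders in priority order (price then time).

Answer: BIDS (highest first):
  #6: 4@98
ASKS (lowest first):
  #2: 1@104

Derivation:
After op 1 [order #1] market_sell(qty=4): fills=none; bids=[-] asks=[-]
After op 2 [order #2] limit_sell(price=104, qty=8): fills=none; bids=[-] asks=[#2:8@104]
After op 3 [order #3] market_buy(qty=5): fills=#3x#2:5@104; bids=[-] asks=[#2:3@104]
After op 4 [order #4] limit_buy(price=104, qty=2): fills=#4x#2:2@104; bids=[-] asks=[#2:1@104]
After op 5 [order #5] limit_sell(price=95, qty=6): fills=none; bids=[-] asks=[#5:6@95 #2:1@104]
After op 6 [order #6] limit_buy(price=98, qty=10): fills=#6x#5:6@95; bids=[#6:4@98] asks=[#2:1@104]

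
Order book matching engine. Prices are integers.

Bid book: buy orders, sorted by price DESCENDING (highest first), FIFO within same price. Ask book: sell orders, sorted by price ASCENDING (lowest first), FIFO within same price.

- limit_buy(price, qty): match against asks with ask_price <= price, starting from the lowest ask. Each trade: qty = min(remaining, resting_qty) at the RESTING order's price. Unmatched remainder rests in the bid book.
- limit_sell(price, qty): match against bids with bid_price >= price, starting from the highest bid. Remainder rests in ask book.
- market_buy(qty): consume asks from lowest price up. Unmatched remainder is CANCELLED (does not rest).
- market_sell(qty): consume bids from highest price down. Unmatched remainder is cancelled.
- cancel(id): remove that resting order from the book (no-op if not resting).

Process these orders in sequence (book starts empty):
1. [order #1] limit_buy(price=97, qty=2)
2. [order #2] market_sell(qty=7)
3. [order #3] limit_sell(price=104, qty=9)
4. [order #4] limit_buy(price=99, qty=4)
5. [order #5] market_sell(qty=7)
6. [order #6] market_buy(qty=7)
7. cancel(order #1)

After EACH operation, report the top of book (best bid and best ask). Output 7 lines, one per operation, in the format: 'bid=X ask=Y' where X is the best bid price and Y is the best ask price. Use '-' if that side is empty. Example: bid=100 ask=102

Answer: bid=97 ask=-
bid=- ask=-
bid=- ask=104
bid=99 ask=104
bid=- ask=104
bid=- ask=104
bid=- ask=104

Derivation:
After op 1 [order #1] limit_buy(price=97, qty=2): fills=none; bids=[#1:2@97] asks=[-]
After op 2 [order #2] market_sell(qty=7): fills=#1x#2:2@97; bids=[-] asks=[-]
After op 3 [order #3] limit_sell(price=104, qty=9): fills=none; bids=[-] asks=[#3:9@104]
After op 4 [order #4] limit_buy(price=99, qty=4): fills=none; bids=[#4:4@99] asks=[#3:9@104]
After op 5 [order #5] market_sell(qty=7): fills=#4x#5:4@99; bids=[-] asks=[#3:9@104]
After op 6 [order #6] market_buy(qty=7): fills=#6x#3:7@104; bids=[-] asks=[#3:2@104]
After op 7 cancel(order #1): fills=none; bids=[-] asks=[#3:2@104]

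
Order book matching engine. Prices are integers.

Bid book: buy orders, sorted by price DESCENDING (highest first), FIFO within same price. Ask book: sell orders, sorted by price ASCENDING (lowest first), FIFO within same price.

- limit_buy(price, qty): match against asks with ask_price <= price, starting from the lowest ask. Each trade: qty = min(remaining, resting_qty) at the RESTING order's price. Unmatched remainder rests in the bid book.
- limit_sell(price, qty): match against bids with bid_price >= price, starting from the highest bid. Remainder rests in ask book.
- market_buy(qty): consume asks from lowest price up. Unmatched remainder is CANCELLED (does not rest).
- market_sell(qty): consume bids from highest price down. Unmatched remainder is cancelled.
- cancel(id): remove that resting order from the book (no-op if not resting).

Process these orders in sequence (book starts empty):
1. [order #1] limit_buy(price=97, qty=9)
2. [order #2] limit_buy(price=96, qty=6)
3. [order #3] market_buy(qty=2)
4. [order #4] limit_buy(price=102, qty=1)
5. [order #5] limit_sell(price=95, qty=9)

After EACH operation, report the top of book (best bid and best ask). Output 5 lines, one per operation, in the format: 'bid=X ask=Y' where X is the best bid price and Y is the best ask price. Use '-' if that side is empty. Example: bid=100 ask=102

Answer: bid=97 ask=-
bid=97 ask=-
bid=97 ask=-
bid=102 ask=-
bid=97 ask=-

Derivation:
After op 1 [order #1] limit_buy(price=97, qty=9): fills=none; bids=[#1:9@97] asks=[-]
After op 2 [order #2] limit_buy(price=96, qty=6): fills=none; bids=[#1:9@97 #2:6@96] asks=[-]
After op 3 [order #3] market_buy(qty=2): fills=none; bids=[#1:9@97 #2:6@96] asks=[-]
After op 4 [order #4] limit_buy(price=102, qty=1): fills=none; bids=[#4:1@102 #1:9@97 #2:6@96] asks=[-]
After op 5 [order #5] limit_sell(price=95, qty=9): fills=#4x#5:1@102 #1x#5:8@97; bids=[#1:1@97 #2:6@96] asks=[-]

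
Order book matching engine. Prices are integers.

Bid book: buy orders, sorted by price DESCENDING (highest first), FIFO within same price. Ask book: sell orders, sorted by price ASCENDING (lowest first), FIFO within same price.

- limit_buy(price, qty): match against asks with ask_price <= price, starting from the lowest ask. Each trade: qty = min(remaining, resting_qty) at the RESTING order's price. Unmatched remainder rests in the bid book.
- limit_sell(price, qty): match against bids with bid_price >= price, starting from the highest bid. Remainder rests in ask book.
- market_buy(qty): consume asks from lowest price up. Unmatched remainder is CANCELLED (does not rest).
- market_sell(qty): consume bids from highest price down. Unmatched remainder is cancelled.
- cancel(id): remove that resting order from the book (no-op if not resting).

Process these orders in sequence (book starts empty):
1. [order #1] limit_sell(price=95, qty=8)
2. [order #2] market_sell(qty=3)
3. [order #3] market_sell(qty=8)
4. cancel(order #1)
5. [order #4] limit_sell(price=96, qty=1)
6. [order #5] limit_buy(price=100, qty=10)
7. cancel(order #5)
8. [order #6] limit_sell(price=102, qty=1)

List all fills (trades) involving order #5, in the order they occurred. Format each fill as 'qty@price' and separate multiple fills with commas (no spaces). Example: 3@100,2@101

Answer: 1@96

Derivation:
After op 1 [order #1] limit_sell(price=95, qty=8): fills=none; bids=[-] asks=[#1:8@95]
After op 2 [order #2] market_sell(qty=3): fills=none; bids=[-] asks=[#1:8@95]
After op 3 [order #3] market_sell(qty=8): fills=none; bids=[-] asks=[#1:8@95]
After op 4 cancel(order #1): fills=none; bids=[-] asks=[-]
After op 5 [order #4] limit_sell(price=96, qty=1): fills=none; bids=[-] asks=[#4:1@96]
After op 6 [order #5] limit_buy(price=100, qty=10): fills=#5x#4:1@96; bids=[#5:9@100] asks=[-]
After op 7 cancel(order #5): fills=none; bids=[-] asks=[-]
After op 8 [order #6] limit_sell(price=102, qty=1): fills=none; bids=[-] asks=[#6:1@102]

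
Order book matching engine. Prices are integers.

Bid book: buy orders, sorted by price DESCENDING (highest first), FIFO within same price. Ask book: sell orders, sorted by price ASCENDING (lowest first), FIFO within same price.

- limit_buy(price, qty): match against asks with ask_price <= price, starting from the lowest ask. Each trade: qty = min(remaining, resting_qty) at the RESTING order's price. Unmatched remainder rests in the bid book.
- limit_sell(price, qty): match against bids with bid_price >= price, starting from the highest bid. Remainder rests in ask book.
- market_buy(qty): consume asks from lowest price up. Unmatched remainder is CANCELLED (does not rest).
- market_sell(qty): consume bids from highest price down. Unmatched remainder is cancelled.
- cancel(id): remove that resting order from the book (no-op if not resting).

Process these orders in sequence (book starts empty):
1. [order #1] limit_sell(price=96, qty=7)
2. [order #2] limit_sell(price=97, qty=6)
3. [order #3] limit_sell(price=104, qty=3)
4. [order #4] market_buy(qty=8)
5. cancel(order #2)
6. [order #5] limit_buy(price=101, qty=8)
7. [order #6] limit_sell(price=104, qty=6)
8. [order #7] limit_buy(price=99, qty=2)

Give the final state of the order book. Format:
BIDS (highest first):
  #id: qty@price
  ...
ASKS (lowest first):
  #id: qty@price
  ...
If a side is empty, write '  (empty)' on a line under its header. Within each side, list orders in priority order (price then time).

After op 1 [order #1] limit_sell(price=96, qty=7): fills=none; bids=[-] asks=[#1:7@96]
After op 2 [order #2] limit_sell(price=97, qty=6): fills=none; bids=[-] asks=[#1:7@96 #2:6@97]
After op 3 [order #3] limit_sell(price=104, qty=3): fills=none; bids=[-] asks=[#1:7@96 #2:6@97 #3:3@104]
After op 4 [order #4] market_buy(qty=8): fills=#4x#1:7@96 #4x#2:1@97; bids=[-] asks=[#2:5@97 #3:3@104]
After op 5 cancel(order #2): fills=none; bids=[-] asks=[#3:3@104]
After op 6 [order #5] limit_buy(price=101, qty=8): fills=none; bids=[#5:8@101] asks=[#3:3@104]
After op 7 [order #6] limit_sell(price=104, qty=6): fills=none; bids=[#5:8@101] asks=[#3:3@104 #6:6@104]
After op 8 [order #7] limit_buy(price=99, qty=2): fills=none; bids=[#5:8@101 #7:2@99] asks=[#3:3@104 #6:6@104]

Answer: BIDS (highest first):
  #5: 8@101
  #7: 2@99
ASKS (lowest first):
  #3: 3@104
  #6: 6@104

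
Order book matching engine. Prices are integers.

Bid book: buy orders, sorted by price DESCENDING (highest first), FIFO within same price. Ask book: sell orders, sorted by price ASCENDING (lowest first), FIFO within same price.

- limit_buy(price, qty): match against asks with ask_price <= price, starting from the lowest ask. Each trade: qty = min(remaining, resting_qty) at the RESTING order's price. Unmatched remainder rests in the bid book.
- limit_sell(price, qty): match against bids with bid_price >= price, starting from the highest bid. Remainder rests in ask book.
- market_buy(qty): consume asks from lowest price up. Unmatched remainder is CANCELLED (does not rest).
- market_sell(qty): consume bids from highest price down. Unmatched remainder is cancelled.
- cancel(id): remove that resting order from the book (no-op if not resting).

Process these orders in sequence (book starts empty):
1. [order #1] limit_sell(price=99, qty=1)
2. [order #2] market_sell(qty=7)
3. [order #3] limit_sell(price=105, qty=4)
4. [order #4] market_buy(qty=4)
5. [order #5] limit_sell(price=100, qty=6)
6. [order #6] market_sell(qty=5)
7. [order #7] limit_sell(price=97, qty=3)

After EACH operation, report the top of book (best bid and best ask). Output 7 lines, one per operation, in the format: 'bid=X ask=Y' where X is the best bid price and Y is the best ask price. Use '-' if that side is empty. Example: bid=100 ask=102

After op 1 [order #1] limit_sell(price=99, qty=1): fills=none; bids=[-] asks=[#1:1@99]
After op 2 [order #2] market_sell(qty=7): fills=none; bids=[-] asks=[#1:1@99]
After op 3 [order #3] limit_sell(price=105, qty=4): fills=none; bids=[-] asks=[#1:1@99 #3:4@105]
After op 4 [order #4] market_buy(qty=4): fills=#4x#1:1@99 #4x#3:3@105; bids=[-] asks=[#3:1@105]
After op 5 [order #5] limit_sell(price=100, qty=6): fills=none; bids=[-] asks=[#5:6@100 #3:1@105]
After op 6 [order #6] market_sell(qty=5): fills=none; bids=[-] asks=[#5:6@100 #3:1@105]
After op 7 [order #7] limit_sell(price=97, qty=3): fills=none; bids=[-] asks=[#7:3@97 #5:6@100 #3:1@105]

Answer: bid=- ask=99
bid=- ask=99
bid=- ask=99
bid=- ask=105
bid=- ask=100
bid=- ask=100
bid=- ask=97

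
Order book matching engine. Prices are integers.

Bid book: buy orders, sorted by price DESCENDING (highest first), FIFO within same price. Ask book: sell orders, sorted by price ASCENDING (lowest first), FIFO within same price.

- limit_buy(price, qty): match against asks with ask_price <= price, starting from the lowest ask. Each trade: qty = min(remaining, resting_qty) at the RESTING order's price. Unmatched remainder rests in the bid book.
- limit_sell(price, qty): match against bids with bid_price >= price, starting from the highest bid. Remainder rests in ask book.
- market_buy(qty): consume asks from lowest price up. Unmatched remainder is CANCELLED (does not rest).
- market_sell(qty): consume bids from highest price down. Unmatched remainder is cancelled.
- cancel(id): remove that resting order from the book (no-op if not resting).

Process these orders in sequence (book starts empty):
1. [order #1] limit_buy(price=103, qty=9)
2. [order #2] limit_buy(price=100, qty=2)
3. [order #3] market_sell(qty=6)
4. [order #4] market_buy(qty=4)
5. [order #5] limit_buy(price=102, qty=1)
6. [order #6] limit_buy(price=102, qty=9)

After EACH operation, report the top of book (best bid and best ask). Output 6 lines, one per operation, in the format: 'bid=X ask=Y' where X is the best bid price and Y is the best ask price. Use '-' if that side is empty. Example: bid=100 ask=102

After op 1 [order #1] limit_buy(price=103, qty=9): fills=none; bids=[#1:9@103] asks=[-]
After op 2 [order #2] limit_buy(price=100, qty=2): fills=none; bids=[#1:9@103 #2:2@100] asks=[-]
After op 3 [order #3] market_sell(qty=6): fills=#1x#3:6@103; bids=[#1:3@103 #2:2@100] asks=[-]
After op 4 [order #4] market_buy(qty=4): fills=none; bids=[#1:3@103 #2:2@100] asks=[-]
After op 5 [order #5] limit_buy(price=102, qty=1): fills=none; bids=[#1:3@103 #5:1@102 #2:2@100] asks=[-]
After op 6 [order #6] limit_buy(price=102, qty=9): fills=none; bids=[#1:3@103 #5:1@102 #6:9@102 #2:2@100] asks=[-]

Answer: bid=103 ask=-
bid=103 ask=-
bid=103 ask=-
bid=103 ask=-
bid=103 ask=-
bid=103 ask=-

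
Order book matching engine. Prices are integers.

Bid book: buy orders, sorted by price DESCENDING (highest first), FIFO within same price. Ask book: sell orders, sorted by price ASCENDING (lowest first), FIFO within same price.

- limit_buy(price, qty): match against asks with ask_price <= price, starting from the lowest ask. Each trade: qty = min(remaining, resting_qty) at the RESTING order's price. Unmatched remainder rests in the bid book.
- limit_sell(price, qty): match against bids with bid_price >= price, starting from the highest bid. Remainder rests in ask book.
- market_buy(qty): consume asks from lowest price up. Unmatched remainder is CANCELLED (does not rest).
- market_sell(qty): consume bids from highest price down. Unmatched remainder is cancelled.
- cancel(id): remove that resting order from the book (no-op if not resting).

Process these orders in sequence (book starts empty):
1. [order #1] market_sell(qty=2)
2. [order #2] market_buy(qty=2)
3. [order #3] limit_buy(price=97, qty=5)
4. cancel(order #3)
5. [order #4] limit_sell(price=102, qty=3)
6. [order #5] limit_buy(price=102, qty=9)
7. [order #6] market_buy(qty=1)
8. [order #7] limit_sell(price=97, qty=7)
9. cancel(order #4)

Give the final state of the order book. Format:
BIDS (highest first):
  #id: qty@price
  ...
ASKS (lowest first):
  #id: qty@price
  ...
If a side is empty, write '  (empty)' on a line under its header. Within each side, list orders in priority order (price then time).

Answer: BIDS (highest first):
  (empty)
ASKS (lowest first):
  #7: 1@97

Derivation:
After op 1 [order #1] market_sell(qty=2): fills=none; bids=[-] asks=[-]
After op 2 [order #2] market_buy(qty=2): fills=none; bids=[-] asks=[-]
After op 3 [order #3] limit_buy(price=97, qty=5): fills=none; bids=[#3:5@97] asks=[-]
After op 4 cancel(order #3): fills=none; bids=[-] asks=[-]
After op 5 [order #4] limit_sell(price=102, qty=3): fills=none; bids=[-] asks=[#4:3@102]
After op 6 [order #5] limit_buy(price=102, qty=9): fills=#5x#4:3@102; bids=[#5:6@102] asks=[-]
After op 7 [order #6] market_buy(qty=1): fills=none; bids=[#5:6@102] asks=[-]
After op 8 [order #7] limit_sell(price=97, qty=7): fills=#5x#7:6@102; bids=[-] asks=[#7:1@97]
After op 9 cancel(order #4): fills=none; bids=[-] asks=[#7:1@97]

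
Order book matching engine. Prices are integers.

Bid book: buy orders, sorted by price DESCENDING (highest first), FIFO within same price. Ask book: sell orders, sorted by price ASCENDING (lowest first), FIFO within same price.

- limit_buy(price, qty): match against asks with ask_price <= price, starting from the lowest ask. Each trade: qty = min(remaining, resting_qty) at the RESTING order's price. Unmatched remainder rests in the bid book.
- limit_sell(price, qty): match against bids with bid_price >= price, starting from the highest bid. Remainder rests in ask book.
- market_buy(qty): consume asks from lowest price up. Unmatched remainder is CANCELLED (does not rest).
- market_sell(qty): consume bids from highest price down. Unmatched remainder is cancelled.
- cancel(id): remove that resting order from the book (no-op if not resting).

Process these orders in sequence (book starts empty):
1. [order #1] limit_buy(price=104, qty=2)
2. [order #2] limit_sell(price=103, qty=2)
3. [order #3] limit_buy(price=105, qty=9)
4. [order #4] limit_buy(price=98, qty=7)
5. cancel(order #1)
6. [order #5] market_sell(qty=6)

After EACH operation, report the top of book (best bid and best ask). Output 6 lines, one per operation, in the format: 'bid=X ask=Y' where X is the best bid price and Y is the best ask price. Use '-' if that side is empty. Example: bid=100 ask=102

Answer: bid=104 ask=-
bid=- ask=-
bid=105 ask=-
bid=105 ask=-
bid=105 ask=-
bid=105 ask=-

Derivation:
After op 1 [order #1] limit_buy(price=104, qty=2): fills=none; bids=[#1:2@104] asks=[-]
After op 2 [order #2] limit_sell(price=103, qty=2): fills=#1x#2:2@104; bids=[-] asks=[-]
After op 3 [order #3] limit_buy(price=105, qty=9): fills=none; bids=[#3:9@105] asks=[-]
After op 4 [order #4] limit_buy(price=98, qty=7): fills=none; bids=[#3:9@105 #4:7@98] asks=[-]
After op 5 cancel(order #1): fills=none; bids=[#3:9@105 #4:7@98] asks=[-]
After op 6 [order #5] market_sell(qty=6): fills=#3x#5:6@105; bids=[#3:3@105 #4:7@98] asks=[-]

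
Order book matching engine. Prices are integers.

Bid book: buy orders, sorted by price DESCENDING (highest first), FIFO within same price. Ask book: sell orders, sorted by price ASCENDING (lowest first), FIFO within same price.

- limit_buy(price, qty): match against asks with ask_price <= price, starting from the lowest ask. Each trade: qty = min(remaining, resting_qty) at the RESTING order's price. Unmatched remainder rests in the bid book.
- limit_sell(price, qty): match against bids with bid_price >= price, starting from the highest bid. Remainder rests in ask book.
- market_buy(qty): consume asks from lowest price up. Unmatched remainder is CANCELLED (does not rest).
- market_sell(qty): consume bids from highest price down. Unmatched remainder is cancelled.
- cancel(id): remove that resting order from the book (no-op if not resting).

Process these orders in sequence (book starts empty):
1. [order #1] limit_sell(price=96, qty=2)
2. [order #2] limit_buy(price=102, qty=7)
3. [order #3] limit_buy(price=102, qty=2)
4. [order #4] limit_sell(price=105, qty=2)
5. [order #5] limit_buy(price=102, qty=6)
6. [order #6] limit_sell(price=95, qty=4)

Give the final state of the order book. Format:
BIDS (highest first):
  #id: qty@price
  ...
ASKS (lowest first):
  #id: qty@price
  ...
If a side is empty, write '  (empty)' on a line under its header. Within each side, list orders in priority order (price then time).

After op 1 [order #1] limit_sell(price=96, qty=2): fills=none; bids=[-] asks=[#1:2@96]
After op 2 [order #2] limit_buy(price=102, qty=7): fills=#2x#1:2@96; bids=[#2:5@102] asks=[-]
After op 3 [order #3] limit_buy(price=102, qty=2): fills=none; bids=[#2:5@102 #3:2@102] asks=[-]
After op 4 [order #4] limit_sell(price=105, qty=2): fills=none; bids=[#2:5@102 #3:2@102] asks=[#4:2@105]
After op 5 [order #5] limit_buy(price=102, qty=6): fills=none; bids=[#2:5@102 #3:2@102 #5:6@102] asks=[#4:2@105]
After op 6 [order #6] limit_sell(price=95, qty=4): fills=#2x#6:4@102; bids=[#2:1@102 #3:2@102 #5:6@102] asks=[#4:2@105]

Answer: BIDS (highest first):
  #2: 1@102
  #3: 2@102
  #5: 6@102
ASKS (lowest first):
  #4: 2@105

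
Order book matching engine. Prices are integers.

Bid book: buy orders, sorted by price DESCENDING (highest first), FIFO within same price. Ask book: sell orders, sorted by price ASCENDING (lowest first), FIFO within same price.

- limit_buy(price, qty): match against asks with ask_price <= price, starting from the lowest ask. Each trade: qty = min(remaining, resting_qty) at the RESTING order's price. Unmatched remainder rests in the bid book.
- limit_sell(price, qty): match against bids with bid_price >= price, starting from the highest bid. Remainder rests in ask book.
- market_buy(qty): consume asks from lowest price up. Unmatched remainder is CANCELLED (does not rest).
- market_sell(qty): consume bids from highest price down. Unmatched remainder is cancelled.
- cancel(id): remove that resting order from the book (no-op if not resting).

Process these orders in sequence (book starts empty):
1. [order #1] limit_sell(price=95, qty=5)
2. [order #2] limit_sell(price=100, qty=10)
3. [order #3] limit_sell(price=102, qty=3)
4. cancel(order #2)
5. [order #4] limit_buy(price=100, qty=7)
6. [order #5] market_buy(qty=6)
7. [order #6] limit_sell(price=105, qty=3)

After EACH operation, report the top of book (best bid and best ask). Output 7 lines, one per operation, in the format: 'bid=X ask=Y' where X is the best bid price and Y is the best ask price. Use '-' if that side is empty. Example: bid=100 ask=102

Answer: bid=- ask=95
bid=- ask=95
bid=- ask=95
bid=- ask=95
bid=100 ask=102
bid=100 ask=-
bid=100 ask=105

Derivation:
After op 1 [order #1] limit_sell(price=95, qty=5): fills=none; bids=[-] asks=[#1:5@95]
After op 2 [order #2] limit_sell(price=100, qty=10): fills=none; bids=[-] asks=[#1:5@95 #2:10@100]
After op 3 [order #3] limit_sell(price=102, qty=3): fills=none; bids=[-] asks=[#1:5@95 #2:10@100 #3:3@102]
After op 4 cancel(order #2): fills=none; bids=[-] asks=[#1:5@95 #3:3@102]
After op 5 [order #4] limit_buy(price=100, qty=7): fills=#4x#1:5@95; bids=[#4:2@100] asks=[#3:3@102]
After op 6 [order #5] market_buy(qty=6): fills=#5x#3:3@102; bids=[#4:2@100] asks=[-]
After op 7 [order #6] limit_sell(price=105, qty=3): fills=none; bids=[#4:2@100] asks=[#6:3@105]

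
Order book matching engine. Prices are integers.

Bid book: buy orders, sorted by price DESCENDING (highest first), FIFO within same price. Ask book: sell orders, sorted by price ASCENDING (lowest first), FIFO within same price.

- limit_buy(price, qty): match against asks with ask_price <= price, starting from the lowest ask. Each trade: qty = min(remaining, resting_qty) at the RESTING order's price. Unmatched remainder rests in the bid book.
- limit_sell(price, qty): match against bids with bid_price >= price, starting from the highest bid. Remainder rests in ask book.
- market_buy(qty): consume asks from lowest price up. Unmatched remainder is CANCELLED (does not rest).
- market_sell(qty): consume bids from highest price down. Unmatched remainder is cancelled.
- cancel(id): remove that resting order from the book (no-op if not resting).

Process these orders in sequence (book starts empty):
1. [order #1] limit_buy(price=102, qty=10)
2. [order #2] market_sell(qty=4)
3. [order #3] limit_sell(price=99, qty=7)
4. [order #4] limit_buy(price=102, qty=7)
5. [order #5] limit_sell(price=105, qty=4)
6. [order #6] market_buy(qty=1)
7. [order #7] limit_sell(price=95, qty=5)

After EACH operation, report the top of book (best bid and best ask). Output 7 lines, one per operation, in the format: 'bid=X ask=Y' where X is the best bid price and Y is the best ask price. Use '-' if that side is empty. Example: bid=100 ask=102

After op 1 [order #1] limit_buy(price=102, qty=10): fills=none; bids=[#1:10@102] asks=[-]
After op 2 [order #2] market_sell(qty=4): fills=#1x#2:4@102; bids=[#1:6@102] asks=[-]
After op 3 [order #3] limit_sell(price=99, qty=7): fills=#1x#3:6@102; bids=[-] asks=[#3:1@99]
After op 4 [order #4] limit_buy(price=102, qty=7): fills=#4x#3:1@99; bids=[#4:6@102] asks=[-]
After op 5 [order #5] limit_sell(price=105, qty=4): fills=none; bids=[#4:6@102] asks=[#5:4@105]
After op 6 [order #6] market_buy(qty=1): fills=#6x#5:1@105; bids=[#4:6@102] asks=[#5:3@105]
After op 7 [order #7] limit_sell(price=95, qty=5): fills=#4x#7:5@102; bids=[#4:1@102] asks=[#5:3@105]

Answer: bid=102 ask=-
bid=102 ask=-
bid=- ask=99
bid=102 ask=-
bid=102 ask=105
bid=102 ask=105
bid=102 ask=105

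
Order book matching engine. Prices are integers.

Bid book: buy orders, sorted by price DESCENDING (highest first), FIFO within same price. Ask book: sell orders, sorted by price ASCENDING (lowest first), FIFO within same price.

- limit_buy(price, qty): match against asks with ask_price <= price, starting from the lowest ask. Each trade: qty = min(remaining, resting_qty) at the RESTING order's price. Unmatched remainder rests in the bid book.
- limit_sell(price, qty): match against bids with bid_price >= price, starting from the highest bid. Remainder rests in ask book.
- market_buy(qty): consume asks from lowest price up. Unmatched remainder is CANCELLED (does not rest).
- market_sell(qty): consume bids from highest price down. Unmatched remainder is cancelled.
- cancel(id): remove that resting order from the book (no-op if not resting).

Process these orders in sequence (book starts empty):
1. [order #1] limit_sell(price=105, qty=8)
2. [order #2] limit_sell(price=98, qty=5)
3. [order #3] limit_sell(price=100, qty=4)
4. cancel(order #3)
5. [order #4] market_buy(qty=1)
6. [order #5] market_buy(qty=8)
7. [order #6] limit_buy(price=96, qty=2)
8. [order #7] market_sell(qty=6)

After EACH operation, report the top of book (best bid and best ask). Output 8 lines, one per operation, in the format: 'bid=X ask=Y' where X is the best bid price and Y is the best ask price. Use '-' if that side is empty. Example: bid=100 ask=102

After op 1 [order #1] limit_sell(price=105, qty=8): fills=none; bids=[-] asks=[#1:8@105]
After op 2 [order #2] limit_sell(price=98, qty=5): fills=none; bids=[-] asks=[#2:5@98 #1:8@105]
After op 3 [order #3] limit_sell(price=100, qty=4): fills=none; bids=[-] asks=[#2:5@98 #3:4@100 #1:8@105]
After op 4 cancel(order #3): fills=none; bids=[-] asks=[#2:5@98 #1:8@105]
After op 5 [order #4] market_buy(qty=1): fills=#4x#2:1@98; bids=[-] asks=[#2:4@98 #1:8@105]
After op 6 [order #5] market_buy(qty=8): fills=#5x#2:4@98 #5x#1:4@105; bids=[-] asks=[#1:4@105]
After op 7 [order #6] limit_buy(price=96, qty=2): fills=none; bids=[#6:2@96] asks=[#1:4@105]
After op 8 [order #7] market_sell(qty=6): fills=#6x#7:2@96; bids=[-] asks=[#1:4@105]

Answer: bid=- ask=105
bid=- ask=98
bid=- ask=98
bid=- ask=98
bid=- ask=98
bid=- ask=105
bid=96 ask=105
bid=- ask=105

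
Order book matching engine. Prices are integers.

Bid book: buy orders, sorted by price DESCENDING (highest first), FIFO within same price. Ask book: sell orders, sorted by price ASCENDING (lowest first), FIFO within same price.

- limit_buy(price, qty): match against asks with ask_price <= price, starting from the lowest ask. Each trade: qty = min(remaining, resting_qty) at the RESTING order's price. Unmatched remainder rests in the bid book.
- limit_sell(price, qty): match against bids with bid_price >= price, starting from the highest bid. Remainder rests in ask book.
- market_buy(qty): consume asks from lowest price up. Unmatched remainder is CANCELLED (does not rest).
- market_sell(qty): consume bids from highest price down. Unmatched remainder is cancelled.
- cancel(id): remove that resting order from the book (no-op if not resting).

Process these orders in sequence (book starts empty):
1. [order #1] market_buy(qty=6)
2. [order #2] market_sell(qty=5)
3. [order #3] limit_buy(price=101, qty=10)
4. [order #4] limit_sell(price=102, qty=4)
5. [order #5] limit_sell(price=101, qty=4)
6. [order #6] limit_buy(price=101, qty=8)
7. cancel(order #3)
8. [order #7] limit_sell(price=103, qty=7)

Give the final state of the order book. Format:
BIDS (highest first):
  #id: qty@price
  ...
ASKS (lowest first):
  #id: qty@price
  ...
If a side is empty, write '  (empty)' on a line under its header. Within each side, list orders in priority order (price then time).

After op 1 [order #1] market_buy(qty=6): fills=none; bids=[-] asks=[-]
After op 2 [order #2] market_sell(qty=5): fills=none; bids=[-] asks=[-]
After op 3 [order #3] limit_buy(price=101, qty=10): fills=none; bids=[#3:10@101] asks=[-]
After op 4 [order #4] limit_sell(price=102, qty=4): fills=none; bids=[#3:10@101] asks=[#4:4@102]
After op 5 [order #5] limit_sell(price=101, qty=4): fills=#3x#5:4@101; bids=[#3:6@101] asks=[#4:4@102]
After op 6 [order #6] limit_buy(price=101, qty=8): fills=none; bids=[#3:6@101 #6:8@101] asks=[#4:4@102]
After op 7 cancel(order #3): fills=none; bids=[#6:8@101] asks=[#4:4@102]
After op 8 [order #7] limit_sell(price=103, qty=7): fills=none; bids=[#6:8@101] asks=[#4:4@102 #7:7@103]

Answer: BIDS (highest first):
  #6: 8@101
ASKS (lowest first):
  #4: 4@102
  #7: 7@103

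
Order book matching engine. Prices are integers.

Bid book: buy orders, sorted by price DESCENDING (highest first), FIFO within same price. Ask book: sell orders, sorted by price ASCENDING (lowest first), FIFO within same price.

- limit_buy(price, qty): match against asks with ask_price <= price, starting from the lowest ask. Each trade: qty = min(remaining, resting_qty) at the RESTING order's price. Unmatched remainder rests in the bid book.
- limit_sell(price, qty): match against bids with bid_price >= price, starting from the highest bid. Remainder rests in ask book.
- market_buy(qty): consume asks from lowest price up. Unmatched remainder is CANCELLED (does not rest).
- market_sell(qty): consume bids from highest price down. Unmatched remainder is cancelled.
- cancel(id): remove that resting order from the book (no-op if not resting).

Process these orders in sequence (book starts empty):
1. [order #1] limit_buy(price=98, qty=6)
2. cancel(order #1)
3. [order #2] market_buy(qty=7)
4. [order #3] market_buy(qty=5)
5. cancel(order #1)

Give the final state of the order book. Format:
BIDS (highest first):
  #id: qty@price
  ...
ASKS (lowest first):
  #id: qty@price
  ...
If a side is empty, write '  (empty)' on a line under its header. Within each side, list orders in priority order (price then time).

Answer: BIDS (highest first):
  (empty)
ASKS (lowest first):
  (empty)

Derivation:
After op 1 [order #1] limit_buy(price=98, qty=6): fills=none; bids=[#1:6@98] asks=[-]
After op 2 cancel(order #1): fills=none; bids=[-] asks=[-]
After op 3 [order #2] market_buy(qty=7): fills=none; bids=[-] asks=[-]
After op 4 [order #3] market_buy(qty=5): fills=none; bids=[-] asks=[-]
After op 5 cancel(order #1): fills=none; bids=[-] asks=[-]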